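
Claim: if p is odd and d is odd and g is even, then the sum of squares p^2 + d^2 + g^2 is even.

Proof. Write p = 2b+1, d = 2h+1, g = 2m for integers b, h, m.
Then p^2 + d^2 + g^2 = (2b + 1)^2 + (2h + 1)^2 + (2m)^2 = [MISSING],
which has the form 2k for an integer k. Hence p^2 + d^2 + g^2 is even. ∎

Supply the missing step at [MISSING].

2(2b^2 + 2b + 2h^2 + 2h + 2m^2 + 1)

Expanding: (2b + 1)^2 + (2h + 1)^2 + (2m)^2 = 4b^2 + 4b + 4h^2 + 4h + 4m^2 + 2.
Every term is even; pulling out the factor of 2 gives 2(2b^2 + 2b + 2h^2 + 2h + 2m^2 + 1).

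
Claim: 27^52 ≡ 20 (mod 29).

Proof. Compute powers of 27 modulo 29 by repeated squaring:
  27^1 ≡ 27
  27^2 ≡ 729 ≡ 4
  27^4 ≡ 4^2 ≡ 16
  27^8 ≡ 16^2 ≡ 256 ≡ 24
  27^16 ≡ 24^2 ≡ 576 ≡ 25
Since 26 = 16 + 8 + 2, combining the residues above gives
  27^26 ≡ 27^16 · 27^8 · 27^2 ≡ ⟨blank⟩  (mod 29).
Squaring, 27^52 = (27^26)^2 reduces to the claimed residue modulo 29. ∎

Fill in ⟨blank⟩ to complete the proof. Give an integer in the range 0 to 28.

Multiply the listed residues: 25 · 24 · 4 = 600 → 2400.
Reducing modulo 29: 2400 = 82·29 + 22, so 27^26 ≡ 22.

22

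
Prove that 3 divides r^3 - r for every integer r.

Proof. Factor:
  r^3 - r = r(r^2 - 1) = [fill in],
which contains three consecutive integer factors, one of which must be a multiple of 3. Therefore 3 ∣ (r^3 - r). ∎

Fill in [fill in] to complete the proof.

r(r^2 - 1) = r(r - 1)(r + 1) = (r - 1)r(r + 1).
These three factors are consecutive integers, so their product is divisible by 3.

(r - 1)r(r + 1)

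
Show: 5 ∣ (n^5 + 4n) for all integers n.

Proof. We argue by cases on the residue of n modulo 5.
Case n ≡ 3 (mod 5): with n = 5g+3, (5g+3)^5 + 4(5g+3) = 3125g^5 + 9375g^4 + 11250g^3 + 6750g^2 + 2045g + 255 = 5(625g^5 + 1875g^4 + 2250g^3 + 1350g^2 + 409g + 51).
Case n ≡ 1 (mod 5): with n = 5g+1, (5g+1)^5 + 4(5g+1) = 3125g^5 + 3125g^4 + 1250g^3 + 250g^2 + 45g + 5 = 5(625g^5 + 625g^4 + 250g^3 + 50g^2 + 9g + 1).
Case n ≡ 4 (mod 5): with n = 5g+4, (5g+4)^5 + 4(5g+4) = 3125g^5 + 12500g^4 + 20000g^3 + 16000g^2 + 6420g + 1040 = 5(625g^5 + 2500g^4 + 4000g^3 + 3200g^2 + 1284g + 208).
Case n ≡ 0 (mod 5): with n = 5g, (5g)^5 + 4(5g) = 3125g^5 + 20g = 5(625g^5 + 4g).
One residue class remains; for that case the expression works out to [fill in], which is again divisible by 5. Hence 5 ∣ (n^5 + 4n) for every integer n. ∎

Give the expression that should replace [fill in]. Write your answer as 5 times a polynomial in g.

The residues treated are {3, 1, 4, 0}, so the missing case is n ≡ 2 (mod 5); write n = 5g+2.
Then (5g+2)^5 + 4(5g+2) = 3125g^5 + 6250g^4 + 5000g^3 + 2000g^2 + 420g + 40 = 5(625g^5 + 1250g^4 + 1000g^3 + 400g^2 + 84g + 8).

5(625g^5 + 1250g^4 + 1000g^3 + 400g^2 + 84g + 8)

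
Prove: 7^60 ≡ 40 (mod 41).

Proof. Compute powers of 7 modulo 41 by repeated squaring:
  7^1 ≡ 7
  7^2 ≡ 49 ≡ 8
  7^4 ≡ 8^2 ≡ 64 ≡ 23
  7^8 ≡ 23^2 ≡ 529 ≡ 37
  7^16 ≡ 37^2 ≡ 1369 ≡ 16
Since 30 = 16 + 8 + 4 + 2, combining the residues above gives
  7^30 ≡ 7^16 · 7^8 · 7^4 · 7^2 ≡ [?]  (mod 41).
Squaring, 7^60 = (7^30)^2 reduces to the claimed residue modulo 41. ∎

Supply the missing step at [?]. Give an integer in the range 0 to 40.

32

Multiply the listed residues: 16 · 37 · 23 · 8 = 592 → 13616 → 108928.
Reducing modulo 41: 108928 = 2656·41 + 32, so 7^30 ≡ 32.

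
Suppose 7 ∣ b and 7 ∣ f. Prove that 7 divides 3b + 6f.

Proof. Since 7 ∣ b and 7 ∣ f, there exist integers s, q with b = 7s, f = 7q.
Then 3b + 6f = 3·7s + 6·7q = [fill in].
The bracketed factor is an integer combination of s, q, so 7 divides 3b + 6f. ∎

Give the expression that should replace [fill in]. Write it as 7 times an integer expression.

7(6q + 3s)

Each term has a factor of 7: 3·7s + 6·7q = 7·(6q + 3s).
Since 6q + 3s is an integer, 7 ∣ (3b + 6f).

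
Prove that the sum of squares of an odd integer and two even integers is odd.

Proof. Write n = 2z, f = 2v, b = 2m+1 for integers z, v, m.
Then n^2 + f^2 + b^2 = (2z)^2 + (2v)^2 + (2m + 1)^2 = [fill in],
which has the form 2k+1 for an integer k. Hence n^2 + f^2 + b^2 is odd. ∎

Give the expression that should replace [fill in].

2(2m^2 + 2m + 2v^2 + 2z^2) + 1

Expanding: (2z)^2 + (2v)^2 + (2m + 1)^2 = 4m^2 + 4m + 4v^2 + 4z^2 + 1.
Every term except the constant is even, so this is 2(2m^2 + 2m + 2v^2 + 2z^2) + 1,
and 2m^2 + 2m + 2v^2 + 2z^2 ∈ ℤ gives the required form.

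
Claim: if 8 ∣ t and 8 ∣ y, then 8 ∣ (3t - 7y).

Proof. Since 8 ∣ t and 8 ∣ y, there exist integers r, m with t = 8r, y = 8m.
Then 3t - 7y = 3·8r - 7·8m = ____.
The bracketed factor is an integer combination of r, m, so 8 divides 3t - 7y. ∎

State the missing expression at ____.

Pull the common 8 out of every term: 3·8r - 7·8m = 8(-7m + 3r).
-7m + 3r is an integer, which exhibits the divisibility.

8(-7m + 3r)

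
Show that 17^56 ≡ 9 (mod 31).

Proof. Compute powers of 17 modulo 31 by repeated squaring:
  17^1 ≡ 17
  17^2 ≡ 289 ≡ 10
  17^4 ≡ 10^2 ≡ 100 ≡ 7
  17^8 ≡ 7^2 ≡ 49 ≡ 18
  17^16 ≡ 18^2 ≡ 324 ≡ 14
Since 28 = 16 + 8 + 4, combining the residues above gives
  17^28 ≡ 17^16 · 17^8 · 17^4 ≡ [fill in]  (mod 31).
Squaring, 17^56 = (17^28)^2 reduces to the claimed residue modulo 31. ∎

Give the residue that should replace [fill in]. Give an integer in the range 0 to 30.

17^16 · 17^8 · 17^4 ≡ 14 · 18 · 7 = 1764.
1764 mod 31 = 28, so 17^28 ≡ 28 (mod 31).

28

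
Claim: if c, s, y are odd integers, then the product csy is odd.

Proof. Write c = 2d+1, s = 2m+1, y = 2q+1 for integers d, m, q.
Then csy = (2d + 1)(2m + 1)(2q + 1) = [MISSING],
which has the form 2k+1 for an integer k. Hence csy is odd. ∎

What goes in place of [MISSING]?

2(4dmq + 2dm + 2dq + d + 2mq + m + q) + 1

Expanding: (2d + 1)(2m + 1)(2q + 1) = 8dmq + 4dm + 4dq + 2d + 4mq + 2m + 2q + 1.
Every term except the constant is even, so this is 2(4dmq + 2dm + 2dq + d + 2mq + m + q) + 1,
and 4dmq + 2dm + 2dq + d + 2mq + m + q ∈ ℤ gives the required form.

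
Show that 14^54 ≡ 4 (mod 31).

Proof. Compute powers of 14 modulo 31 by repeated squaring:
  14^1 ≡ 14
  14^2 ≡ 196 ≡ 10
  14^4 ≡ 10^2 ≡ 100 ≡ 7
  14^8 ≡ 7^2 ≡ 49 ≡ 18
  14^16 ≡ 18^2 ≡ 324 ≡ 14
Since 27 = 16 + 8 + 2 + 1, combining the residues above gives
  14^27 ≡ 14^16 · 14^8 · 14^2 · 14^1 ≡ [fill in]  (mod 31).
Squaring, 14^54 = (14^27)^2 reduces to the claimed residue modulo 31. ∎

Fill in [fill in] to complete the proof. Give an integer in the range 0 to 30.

Multiply the listed residues: 14 · 18 · 10 · 14 = 252 → 2520 → 35280.
Reducing modulo 31: 35280 = 1138·31 + 2, so 14^27 ≡ 2.

2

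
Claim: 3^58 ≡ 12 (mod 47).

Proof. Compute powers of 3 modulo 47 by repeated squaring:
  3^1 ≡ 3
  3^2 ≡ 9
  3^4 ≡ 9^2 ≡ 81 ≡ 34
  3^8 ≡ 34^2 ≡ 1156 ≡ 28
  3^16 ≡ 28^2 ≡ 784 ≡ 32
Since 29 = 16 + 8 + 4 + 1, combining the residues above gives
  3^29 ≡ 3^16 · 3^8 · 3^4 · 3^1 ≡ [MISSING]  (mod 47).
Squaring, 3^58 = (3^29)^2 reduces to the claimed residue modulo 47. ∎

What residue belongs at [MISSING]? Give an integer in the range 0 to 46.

3^16 · 3^8 · 3^4 · 3^1 ≡ 32 · 28 · 34 · 3 = 91392.
91392 mod 47 = 24, so 3^29 ≡ 24 (mod 47).

24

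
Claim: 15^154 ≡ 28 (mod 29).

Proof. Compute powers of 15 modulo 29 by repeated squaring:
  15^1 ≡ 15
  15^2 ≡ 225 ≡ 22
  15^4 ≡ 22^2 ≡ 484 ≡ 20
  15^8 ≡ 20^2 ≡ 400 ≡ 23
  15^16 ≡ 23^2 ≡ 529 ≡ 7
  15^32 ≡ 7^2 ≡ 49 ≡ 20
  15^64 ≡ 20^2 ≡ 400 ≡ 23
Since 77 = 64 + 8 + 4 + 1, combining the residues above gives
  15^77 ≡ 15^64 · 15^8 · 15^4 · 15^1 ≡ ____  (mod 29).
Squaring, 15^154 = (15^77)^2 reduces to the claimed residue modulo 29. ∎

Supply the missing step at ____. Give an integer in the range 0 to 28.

12

Multiply the listed residues: 23 · 23 · 20 · 15 = 529 → 10580 → 158700.
Reducing modulo 29: 158700 = 5472·29 + 12, so 15^77 ≡ 12.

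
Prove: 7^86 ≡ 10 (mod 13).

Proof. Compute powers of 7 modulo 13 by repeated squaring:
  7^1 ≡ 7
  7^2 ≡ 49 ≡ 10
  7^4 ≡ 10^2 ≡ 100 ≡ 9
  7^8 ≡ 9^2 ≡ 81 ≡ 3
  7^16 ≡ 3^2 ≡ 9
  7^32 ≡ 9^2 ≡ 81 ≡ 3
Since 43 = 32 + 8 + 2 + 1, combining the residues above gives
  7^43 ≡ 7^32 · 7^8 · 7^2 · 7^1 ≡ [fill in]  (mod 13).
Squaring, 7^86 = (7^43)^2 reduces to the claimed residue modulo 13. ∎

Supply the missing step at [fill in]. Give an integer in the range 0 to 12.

6

7^32 · 7^8 · 7^2 · 7^1 ≡ 3 · 3 · 10 · 7 = 630.
630 mod 13 = 6, so 7^43 ≡ 6 (mod 13).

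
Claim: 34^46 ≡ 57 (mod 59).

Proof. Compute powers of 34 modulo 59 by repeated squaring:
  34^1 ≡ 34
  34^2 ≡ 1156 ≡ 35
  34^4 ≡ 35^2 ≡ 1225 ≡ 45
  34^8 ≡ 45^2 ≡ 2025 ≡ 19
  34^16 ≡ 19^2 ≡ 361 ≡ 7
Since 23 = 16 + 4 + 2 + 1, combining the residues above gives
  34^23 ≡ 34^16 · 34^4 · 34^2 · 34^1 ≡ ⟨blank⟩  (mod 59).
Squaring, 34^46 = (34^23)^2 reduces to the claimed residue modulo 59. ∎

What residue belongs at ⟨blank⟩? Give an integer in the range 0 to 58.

Multiply the listed residues: 7 · 45 · 35 · 34 = 315 → 11025 → 374850.
Reducing modulo 59: 374850 = 6353·59 + 23, so 34^23 ≡ 23.

23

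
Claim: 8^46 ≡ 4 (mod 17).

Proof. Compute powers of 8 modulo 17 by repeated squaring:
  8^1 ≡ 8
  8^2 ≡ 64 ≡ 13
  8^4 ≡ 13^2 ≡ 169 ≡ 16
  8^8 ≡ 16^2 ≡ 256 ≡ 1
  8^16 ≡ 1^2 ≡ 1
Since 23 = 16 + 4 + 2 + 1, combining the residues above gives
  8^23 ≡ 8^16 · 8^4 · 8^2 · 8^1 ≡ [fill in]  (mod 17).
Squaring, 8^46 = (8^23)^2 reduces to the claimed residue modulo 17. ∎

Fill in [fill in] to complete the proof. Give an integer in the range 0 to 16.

15

8^16 · 8^4 · 8^2 · 8^1 ≡ 1 · 16 · 13 · 8 = 1664.
1664 mod 17 = 15, so 8^23 ≡ 15 (mod 17).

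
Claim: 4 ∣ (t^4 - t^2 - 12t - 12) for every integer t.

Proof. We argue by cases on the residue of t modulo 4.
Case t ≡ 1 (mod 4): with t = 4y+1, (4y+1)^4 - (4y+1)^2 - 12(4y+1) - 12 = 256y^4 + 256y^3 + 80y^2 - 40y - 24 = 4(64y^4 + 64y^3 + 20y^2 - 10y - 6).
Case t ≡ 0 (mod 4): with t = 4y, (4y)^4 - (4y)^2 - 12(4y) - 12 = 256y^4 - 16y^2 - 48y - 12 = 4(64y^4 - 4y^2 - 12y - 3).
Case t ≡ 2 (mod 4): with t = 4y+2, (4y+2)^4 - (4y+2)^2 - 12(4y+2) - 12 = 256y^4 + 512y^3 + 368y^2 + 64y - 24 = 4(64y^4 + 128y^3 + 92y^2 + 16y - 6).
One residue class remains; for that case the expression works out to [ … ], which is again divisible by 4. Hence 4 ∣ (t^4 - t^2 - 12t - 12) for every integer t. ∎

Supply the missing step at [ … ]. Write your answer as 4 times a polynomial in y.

4(64y^4 + 192y^3 + 212y^2 + 90y + 6)

The residues treated are {1, 0, 2}, so the missing case is t ≡ 3 (mod 4); write t = 4y+3.
Then (4y+3)^4 - (4y+3)^2 - 12(4y+3) - 12 = 256y^4 + 768y^3 + 848y^2 + 360y + 24 = 4(64y^4 + 192y^3 + 212y^2 + 90y + 6).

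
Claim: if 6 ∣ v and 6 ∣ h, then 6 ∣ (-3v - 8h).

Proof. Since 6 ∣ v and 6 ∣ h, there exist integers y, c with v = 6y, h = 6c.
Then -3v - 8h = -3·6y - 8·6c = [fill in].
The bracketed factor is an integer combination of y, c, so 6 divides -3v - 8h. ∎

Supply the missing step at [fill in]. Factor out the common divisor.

Pull the common 6 out of every term: -3·6y - 8·6c = 6(-8c - 3y).
-8c - 3y is an integer, which exhibits the divisibility.

6(-8c - 3y)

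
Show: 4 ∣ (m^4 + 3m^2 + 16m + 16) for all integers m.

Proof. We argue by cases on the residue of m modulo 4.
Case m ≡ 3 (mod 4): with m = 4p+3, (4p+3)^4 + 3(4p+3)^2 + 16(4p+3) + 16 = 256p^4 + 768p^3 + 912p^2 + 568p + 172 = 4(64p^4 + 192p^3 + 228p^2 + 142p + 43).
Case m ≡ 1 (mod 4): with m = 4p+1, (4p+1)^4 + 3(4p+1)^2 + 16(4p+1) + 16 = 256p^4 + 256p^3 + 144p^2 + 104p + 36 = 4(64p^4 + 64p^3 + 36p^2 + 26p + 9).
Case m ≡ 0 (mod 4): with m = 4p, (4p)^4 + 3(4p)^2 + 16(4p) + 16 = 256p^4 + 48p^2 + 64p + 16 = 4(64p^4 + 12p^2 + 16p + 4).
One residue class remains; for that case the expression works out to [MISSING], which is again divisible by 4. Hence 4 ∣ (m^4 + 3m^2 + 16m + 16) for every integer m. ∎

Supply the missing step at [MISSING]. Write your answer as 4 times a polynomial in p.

Only m ≡ 2 (mod 4) is unaccounted for. Put m = 4p+2:
(4p+2)^4 + 3(4p+2)^2 + 16(4p+2) + 16 expands to 256p^4 + 512p^3 + 432p^2 + 240p + 76,
and factoring out 4 leaves 4(64p^4 + 128p^3 + 108p^2 + 60p + 19).

4(64p^4 + 128p^3 + 108p^2 + 60p + 19)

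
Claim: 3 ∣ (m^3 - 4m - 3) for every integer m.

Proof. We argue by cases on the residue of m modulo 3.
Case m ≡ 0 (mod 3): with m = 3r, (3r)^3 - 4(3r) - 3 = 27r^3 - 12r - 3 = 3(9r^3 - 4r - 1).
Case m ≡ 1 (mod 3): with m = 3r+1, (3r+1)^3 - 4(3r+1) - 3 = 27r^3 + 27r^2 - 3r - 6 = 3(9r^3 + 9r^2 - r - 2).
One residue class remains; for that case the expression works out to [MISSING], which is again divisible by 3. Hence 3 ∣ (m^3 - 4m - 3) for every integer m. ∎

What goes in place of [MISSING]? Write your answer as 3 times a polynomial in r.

The residues treated are {0, 1}, so the missing case is m ≡ 2 (mod 3); write m = 3r+2.
Then (3r+2)^3 - 4(3r+2) - 3 = 27r^3 + 54r^2 + 24r - 3 = 3(9r^3 + 18r^2 + 8r - 1).

3(9r^3 + 18r^2 + 8r - 1)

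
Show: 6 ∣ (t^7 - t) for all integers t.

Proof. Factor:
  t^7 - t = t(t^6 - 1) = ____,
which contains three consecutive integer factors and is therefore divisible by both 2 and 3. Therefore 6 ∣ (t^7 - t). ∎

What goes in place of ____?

(t - 1)t(t + 1)(t^4 + t^2 + 1)

t^6 - 1 = (t^2 - 1)(t^4 + t^2 + 1), and t^2 - 1 = (t-1)(t+1).
So t(t^6 - 1) = (t - 1)t(t + 1)(t^4 + t^2 + 1).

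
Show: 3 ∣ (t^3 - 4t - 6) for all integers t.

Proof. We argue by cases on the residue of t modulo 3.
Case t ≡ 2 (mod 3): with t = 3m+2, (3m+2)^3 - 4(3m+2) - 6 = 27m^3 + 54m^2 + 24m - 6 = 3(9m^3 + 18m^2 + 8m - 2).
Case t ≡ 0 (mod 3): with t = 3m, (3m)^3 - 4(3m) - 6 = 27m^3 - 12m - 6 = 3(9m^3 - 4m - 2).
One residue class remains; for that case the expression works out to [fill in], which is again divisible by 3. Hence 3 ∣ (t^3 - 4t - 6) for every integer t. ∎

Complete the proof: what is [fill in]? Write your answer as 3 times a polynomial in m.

3(9m^3 + 9m^2 - m - 3)

Only t ≡ 1 (mod 3) is unaccounted for. Put t = 3m+1:
(3m+1)^3 - 4(3m+1) - 6 expands to 27m^3 + 27m^2 - 3m - 9,
and factoring out 3 leaves 3(9m^3 + 9m^2 - m - 3).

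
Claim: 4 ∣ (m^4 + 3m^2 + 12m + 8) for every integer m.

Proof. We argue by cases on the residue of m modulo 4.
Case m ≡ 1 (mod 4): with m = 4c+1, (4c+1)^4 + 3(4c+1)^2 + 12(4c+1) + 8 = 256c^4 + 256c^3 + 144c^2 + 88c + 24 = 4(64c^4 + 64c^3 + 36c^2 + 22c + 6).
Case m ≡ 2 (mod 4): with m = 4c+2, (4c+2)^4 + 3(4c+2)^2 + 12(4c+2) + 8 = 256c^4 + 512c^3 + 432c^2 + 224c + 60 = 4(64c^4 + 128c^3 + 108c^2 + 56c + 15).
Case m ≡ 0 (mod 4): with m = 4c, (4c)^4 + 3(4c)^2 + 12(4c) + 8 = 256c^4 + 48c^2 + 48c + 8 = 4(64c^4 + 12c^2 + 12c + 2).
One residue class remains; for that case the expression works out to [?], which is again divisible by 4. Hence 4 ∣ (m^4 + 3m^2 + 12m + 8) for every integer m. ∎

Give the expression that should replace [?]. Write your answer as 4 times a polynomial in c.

The residues treated are {1, 2, 0}, so the missing case is m ≡ 3 (mod 4); write m = 4c+3.
Then (4c+3)^4 + 3(4c+3)^2 + 12(4c+3) + 8 = 256c^4 + 768c^3 + 912c^2 + 552c + 152 = 4(64c^4 + 192c^3 + 228c^2 + 138c + 38).

4(64c^4 + 192c^3 + 228c^2 + 138c + 38)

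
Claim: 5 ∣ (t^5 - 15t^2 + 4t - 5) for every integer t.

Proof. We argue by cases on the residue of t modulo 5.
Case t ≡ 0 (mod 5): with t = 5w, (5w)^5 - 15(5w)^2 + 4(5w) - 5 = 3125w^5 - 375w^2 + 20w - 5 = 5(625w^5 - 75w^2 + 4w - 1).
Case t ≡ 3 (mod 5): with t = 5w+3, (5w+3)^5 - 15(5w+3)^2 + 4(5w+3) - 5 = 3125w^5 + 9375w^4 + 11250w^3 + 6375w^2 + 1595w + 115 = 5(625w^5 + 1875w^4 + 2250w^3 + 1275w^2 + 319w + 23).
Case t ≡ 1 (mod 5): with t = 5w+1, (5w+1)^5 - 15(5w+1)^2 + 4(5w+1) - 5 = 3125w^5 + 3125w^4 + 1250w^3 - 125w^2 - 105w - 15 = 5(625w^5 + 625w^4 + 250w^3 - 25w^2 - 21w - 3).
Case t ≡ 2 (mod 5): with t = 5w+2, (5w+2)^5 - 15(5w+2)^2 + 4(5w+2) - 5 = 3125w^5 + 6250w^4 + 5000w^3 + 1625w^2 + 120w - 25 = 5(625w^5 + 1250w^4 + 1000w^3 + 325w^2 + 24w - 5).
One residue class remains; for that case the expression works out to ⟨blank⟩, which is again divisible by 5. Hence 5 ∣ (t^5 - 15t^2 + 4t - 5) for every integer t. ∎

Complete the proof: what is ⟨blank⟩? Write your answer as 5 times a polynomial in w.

Only t ≡ 4 (mod 5) is unaccounted for. Put t = 5w+4:
(5w+4)^5 - 15(5w+4)^2 + 4(5w+4) - 5 expands to 3125w^5 + 12500w^4 + 20000w^3 + 15625w^2 + 5820w + 795,
and factoring out 5 leaves 5(625w^5 + 2500w^4 + 4000w^3 + 3125w^2 + 1164w + 159).

5(625w^5 + 2500w^4 + 4000w^3 + 3125w^2 + 1164w + 159)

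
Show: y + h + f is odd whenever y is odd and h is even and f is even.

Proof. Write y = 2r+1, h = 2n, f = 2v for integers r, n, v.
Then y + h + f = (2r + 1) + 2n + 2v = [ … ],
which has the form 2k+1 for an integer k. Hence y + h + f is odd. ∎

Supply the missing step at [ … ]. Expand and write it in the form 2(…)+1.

2(n + r + v) + 1

Expanding: (2r + 1) + 2n + 2v = 2n + 2r + 2v + 1.
Every term except the constant is even, so this is 2(n + r + v) + 1,
and n + r + v ∈ ℤ gives the required form.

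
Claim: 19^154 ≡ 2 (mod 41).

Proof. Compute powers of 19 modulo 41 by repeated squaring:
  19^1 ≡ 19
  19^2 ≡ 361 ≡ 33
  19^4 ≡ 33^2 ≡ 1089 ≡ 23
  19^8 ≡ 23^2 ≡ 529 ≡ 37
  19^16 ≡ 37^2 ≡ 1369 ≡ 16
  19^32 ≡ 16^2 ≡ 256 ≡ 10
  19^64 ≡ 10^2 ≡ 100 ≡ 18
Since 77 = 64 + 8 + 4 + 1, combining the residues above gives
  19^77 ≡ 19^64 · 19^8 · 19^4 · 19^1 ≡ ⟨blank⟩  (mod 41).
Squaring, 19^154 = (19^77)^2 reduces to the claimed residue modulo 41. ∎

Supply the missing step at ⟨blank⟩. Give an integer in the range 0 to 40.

Multiply the listed residues: 18 · 37 · 23 · 19 = 666 → 15318 → 291042.
Reducing modulo 41: 291042 = 7098·41 + 24, so 19^77 ≡ 24.

24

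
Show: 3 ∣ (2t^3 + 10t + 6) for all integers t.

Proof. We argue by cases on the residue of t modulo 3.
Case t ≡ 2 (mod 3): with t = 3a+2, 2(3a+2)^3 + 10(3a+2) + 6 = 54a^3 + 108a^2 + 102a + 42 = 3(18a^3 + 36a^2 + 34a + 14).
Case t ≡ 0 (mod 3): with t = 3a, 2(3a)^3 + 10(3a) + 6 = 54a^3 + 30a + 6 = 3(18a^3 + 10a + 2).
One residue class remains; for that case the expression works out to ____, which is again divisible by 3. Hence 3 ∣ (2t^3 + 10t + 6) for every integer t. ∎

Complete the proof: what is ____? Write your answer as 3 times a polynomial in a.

3(18a^3 + 18a^2 + 16a + 6)

The residues treated are {2, 0}, so the missing case is t ≡ 1 (mod 3); write t = 3a+1.
Then 2(3a+1)^3 + 10(3a+1) + 6 = 54a^3 + 54a^2 + 48a + 18 = 3(18a^3 + 18a^2 + 16a + 6).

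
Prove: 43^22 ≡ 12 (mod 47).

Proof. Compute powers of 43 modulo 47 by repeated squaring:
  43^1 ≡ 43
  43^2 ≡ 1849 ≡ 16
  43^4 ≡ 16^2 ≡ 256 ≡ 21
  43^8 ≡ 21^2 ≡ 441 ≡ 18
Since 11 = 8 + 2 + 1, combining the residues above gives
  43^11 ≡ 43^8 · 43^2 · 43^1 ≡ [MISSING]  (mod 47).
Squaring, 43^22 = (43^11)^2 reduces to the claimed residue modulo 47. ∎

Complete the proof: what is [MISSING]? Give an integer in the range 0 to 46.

43^8 · 43^2 · 43^1 ≡ 18 · 16 · 43 = 12384.
12384 mod 47 = 23, so 43^11 ≡ 23 (mod 47).

23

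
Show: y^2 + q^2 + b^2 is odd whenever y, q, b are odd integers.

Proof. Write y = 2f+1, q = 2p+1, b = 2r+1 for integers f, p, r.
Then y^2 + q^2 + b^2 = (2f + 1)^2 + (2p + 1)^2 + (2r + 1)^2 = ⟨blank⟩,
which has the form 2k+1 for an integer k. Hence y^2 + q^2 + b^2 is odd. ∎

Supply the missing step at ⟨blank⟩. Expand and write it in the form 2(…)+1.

Expanding: (2f + 1)^2 + (2p + 1)^2 + (2r + 1)^2 = 4f^2 + 4f + 4p^2 + 4p + 4r^2 + 4r + 3.
Every term except the constant is even, so this is 2(2f^2 + 2f + 2p^2 + 2p + 2r^2 + 2r + 1) + 1,
and 2f^2 + 2f + 2p^2 + 2p + 2r^2 + 2r + 1 ∈ ℤ gives the required form.

2(2f^2 + 2f + 2p^2 + 2p + 2r^2 + 2r + 1) + 1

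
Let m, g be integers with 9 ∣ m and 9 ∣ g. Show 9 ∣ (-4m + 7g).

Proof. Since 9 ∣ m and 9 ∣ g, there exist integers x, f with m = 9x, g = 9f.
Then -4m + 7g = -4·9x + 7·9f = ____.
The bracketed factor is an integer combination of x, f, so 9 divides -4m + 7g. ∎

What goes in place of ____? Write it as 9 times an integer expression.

Each term has a factor of 9: -4·9x + 7·9f = 9·(7f - 4x).
Since 7f - 4x is an integer, 9 ∣ (-4m + 7g).

9(7f - 4x)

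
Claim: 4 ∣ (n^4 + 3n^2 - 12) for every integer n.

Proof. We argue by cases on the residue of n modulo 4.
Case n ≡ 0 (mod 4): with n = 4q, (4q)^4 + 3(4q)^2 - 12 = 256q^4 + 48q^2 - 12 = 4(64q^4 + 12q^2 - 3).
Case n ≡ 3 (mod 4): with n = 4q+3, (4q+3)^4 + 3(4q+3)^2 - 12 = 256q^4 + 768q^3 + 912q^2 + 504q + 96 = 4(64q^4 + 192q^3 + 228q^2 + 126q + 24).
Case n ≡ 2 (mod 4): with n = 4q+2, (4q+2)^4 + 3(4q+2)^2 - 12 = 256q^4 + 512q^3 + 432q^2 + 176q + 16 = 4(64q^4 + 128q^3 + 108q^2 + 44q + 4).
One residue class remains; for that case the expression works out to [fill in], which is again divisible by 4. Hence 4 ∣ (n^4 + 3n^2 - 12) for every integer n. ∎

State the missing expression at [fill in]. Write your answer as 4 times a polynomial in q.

Only n ≡ 1 (mod 4) is unaccounted for. Put n = 4q+1:
(4q+1)^4 + 3(4q+1)^2 - 12 expands to 256q^4 + 256q^3 + 144q^2 + 40q - 8,
and factoring out 4 leaves 4(64q^4 + 64q^3 + 36q^2 + 10q - 2).

4(64q^4 + 64q^3 + 36q^2 + 10q - 2)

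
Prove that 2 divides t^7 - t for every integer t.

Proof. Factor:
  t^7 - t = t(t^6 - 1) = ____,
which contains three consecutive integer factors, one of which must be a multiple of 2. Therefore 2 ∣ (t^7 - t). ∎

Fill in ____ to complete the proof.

t^6 - 1 = (t^2 - 1)(t^4 + t^2 + 1), and t^2 - 1 = (t-1)(t+1).
So t(t^6 - 1) = (t - 1)t(t + 1)(t^4 + t^2 + 1).

(t - 1)t(t + 1)(t^4 + t^2 + 1)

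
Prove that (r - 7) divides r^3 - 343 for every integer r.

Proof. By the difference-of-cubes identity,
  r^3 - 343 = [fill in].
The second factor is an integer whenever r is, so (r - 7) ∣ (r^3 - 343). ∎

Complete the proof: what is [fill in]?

a^3 - b^3 = (a - b)(a^2 + ab + b^2). With a = r, b = 7:
r^3 - 343 = (r - 7)(r^2 + 7r + 49).

(r - 7)(r^2 + 7r + 49)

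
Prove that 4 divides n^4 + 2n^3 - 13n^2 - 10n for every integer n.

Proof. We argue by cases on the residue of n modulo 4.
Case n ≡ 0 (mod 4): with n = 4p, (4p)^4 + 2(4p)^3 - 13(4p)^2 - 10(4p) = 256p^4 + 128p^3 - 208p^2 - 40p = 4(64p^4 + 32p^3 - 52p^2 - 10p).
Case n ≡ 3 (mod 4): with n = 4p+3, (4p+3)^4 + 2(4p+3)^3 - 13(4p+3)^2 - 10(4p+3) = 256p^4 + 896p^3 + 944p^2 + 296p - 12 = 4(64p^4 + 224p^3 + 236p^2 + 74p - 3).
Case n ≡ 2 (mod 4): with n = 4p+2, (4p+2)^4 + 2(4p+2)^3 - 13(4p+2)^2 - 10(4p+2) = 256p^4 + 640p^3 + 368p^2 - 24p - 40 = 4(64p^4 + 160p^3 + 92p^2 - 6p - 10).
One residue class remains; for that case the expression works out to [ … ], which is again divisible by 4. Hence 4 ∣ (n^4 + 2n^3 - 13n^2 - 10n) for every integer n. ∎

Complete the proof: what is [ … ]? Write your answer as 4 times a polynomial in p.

Only n ≡ 1 (mod 4) is unaccounted for. Put n = 4p+1:
(4p+1)^4 + 2(4p+1)^3 - 13(4p+1)^2 - 10(4p+1) expands to 256p^4 + 384p^3 - 16p^2 - 104p - 20,
and factoring out 4 leaves 4(64p^4 + 96p^3 - 4p^2 - 26p - 5).

4(64p^4 + 96p^3 - 4p^2 - 26p - 5)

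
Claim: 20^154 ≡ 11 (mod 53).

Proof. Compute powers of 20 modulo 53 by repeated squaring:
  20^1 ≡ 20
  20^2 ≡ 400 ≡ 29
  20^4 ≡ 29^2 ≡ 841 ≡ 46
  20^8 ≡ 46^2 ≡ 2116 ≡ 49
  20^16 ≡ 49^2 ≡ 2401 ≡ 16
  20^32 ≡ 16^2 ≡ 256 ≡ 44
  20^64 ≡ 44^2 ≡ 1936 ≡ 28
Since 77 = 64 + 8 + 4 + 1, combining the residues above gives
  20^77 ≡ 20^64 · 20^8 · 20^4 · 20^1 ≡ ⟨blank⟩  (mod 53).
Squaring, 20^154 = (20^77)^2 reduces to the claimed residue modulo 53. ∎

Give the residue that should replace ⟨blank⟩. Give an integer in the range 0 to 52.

45

20^64 · 20^8 · 20^4 · 20^1 ≡ 28 · 49 · 46 · 20 = 1262240.
1262240 mod 53 = 45, so 20^77 ≡ 45 (mod 53).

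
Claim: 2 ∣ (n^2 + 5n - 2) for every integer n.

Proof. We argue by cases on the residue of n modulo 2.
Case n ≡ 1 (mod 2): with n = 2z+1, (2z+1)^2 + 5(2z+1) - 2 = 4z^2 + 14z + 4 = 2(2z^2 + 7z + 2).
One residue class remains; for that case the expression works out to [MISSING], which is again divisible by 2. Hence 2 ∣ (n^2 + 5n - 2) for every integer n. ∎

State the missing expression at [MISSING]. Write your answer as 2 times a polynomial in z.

Only n ≡ 0 (mod 2) is unaccounted for. Put n = 2z:
(2z)^2 + 5(2z) - 2 expands to 4z^2 + 10z - 2,
and factoring out 2 leaves 2(2z^2 + 5z - 1).

2(2z^2 + 5z - 1)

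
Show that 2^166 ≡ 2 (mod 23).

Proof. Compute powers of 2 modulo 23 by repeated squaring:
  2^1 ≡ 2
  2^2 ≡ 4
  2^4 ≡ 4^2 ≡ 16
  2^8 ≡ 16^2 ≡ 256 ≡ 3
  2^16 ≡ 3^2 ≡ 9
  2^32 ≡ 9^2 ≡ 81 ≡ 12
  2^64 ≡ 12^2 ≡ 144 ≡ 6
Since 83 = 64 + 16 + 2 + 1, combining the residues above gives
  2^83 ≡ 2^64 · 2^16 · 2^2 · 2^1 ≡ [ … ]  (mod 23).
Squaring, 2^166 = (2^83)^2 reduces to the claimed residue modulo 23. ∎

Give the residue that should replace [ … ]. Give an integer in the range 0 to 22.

18

Multiply the listed residues: 6 · 9 · 4 · 2 = 54 → 216 → 432.
Reducing modulo 23: 432 = 18·23 + 18, so 2^83 ≡ 18.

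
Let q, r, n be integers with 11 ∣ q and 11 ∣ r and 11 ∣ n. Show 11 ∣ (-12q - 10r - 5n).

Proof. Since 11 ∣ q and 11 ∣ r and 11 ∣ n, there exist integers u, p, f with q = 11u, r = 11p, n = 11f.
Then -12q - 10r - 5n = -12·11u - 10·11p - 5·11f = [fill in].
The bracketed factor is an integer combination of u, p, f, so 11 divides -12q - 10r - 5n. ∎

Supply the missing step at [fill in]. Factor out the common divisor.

Pull the common 11 out of every term: -12·11u - 10·11p - 5·11f = 11(-5f - 10p - 12u).
-5f - 10p - 12u is an integer, which exhibits the divisibility.

11(-5f - 10p - 12u)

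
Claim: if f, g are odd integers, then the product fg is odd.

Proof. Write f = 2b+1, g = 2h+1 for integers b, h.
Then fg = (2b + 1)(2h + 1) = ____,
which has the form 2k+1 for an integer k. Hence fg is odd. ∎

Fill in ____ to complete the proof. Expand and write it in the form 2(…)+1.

2(2bh + b + h) + 1

(2b + 1)(2h + 1) = 4bh + 2b + 2h + 1
= 2(2bh + b + h) + 1.
Since 2bh + b + h is an integer, the product is of the form 2k+1 for an integer k.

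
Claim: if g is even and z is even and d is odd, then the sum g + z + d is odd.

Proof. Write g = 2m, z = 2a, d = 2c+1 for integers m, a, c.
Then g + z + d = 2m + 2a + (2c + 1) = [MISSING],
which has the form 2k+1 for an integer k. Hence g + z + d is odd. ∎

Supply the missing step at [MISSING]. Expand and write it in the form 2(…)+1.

2m + 2a + (2c + 1) = 2a + 2c + 2m + 1
= 2(a + c + m) + 1.
Since a + c + m is an integer, the sum is of the form 2k+1 for an integer k.

2(a + c + m) + 1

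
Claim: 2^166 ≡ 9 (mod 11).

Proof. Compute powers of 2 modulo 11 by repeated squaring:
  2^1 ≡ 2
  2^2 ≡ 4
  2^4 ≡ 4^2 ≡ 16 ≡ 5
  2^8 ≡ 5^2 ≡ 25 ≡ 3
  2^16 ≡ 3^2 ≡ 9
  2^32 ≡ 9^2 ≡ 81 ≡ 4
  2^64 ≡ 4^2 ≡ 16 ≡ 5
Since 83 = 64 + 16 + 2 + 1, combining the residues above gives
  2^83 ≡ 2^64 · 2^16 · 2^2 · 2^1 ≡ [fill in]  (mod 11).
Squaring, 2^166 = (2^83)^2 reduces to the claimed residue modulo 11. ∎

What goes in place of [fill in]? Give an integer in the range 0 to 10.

8

2^64 · 2^16 · 2^2 · 2^1 ≡ 5 · 9 · 4 · 2 = 360.
360 mod 11 = 8, so 2^83 ≡ 8 (mod 11).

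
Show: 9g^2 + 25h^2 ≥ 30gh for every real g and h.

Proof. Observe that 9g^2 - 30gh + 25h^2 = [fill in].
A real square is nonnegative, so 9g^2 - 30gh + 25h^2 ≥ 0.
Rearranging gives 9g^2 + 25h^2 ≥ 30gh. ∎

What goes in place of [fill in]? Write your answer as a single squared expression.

The leading and trailing coefficients are 3^2 and 5^2, and 30 = 2·3·5, so the trinomial is (3g - 5h)^2.
Hence 9g^2 - 30gh + 25h^2 ≥ 0.

(3g - 5h)^2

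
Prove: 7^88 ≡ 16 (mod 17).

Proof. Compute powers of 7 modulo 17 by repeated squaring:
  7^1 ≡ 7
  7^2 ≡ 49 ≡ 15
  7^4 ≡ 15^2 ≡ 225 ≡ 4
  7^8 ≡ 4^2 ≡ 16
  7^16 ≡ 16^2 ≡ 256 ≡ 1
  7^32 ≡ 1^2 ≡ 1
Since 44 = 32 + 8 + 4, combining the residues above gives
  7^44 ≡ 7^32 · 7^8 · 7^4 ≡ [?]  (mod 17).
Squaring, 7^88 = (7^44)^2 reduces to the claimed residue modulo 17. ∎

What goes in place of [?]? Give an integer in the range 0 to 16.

Multiply the listed residues: 1 · 16 · 4 = 16 → 64.
Reducing modulo 17: 64 = 3·17 + 13, so 7^44 ≡ 13.

13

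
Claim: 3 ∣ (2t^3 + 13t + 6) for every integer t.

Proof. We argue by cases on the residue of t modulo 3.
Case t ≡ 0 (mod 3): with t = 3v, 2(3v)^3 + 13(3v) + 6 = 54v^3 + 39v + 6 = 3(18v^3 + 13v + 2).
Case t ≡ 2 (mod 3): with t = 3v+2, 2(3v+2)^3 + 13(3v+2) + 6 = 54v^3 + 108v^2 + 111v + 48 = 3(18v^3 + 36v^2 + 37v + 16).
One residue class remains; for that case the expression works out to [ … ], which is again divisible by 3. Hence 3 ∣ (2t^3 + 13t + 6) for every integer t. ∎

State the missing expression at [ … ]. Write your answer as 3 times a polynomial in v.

3(18v^3 + 18v^2 + 19v + 7)

The residues treated are {0, 2}, so the missing case is t ≡ 1 (mod 3); write t = 3v+1.
Then 2(3v+1)^3 + 13(3v+1) + 6 = 54v^3 + 54v^2 + 57v + 21 = 3(18v^3 + 18v^2 + 19v + 7).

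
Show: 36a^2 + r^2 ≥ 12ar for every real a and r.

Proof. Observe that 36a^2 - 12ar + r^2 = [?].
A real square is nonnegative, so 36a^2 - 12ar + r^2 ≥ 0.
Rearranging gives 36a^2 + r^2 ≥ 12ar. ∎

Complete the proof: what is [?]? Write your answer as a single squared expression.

(6a - r)^2

36a^2 - 12ar + r^2 is a perfect-square trinomial: the outer terms are (6a)^2 and (r)^2, and the cross term is -2·6a·r.
So 36a^2 - 12ar + r^2 = (6a - r)^2 ≥ 0.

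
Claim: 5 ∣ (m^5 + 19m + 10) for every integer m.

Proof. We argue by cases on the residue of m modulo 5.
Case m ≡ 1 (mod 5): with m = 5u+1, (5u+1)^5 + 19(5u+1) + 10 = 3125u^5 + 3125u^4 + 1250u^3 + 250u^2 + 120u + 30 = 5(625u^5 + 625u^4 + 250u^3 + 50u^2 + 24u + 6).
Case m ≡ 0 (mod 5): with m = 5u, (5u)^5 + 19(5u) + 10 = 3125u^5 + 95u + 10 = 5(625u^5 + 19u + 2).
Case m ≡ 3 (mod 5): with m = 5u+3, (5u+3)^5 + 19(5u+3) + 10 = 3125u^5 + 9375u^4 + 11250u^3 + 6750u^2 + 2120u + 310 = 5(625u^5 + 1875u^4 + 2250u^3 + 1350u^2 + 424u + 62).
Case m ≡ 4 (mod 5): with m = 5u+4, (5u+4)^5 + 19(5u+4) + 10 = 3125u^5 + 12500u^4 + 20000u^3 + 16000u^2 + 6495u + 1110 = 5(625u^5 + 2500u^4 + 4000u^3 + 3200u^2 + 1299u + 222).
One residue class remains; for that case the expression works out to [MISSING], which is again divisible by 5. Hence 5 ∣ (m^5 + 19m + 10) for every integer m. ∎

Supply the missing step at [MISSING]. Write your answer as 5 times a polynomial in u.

Only m ≡ 2 (mod 5) is unaccounted for. Put m = 5u+2:
(5u+2)^5 + 19(5u+2) + 10 expands to 3125u^5 + 6250u^4 + 5000u^3 + 2000u^2 + 495u + 80,
and factoring out 5 leaves 5(625u^5 + 1250u^4 + 1000u^3 + 400u^2 + 99u + 16).

5(625u^5 + 1250u^4 + 1000u^3 + 400u^2 + 99u + 16)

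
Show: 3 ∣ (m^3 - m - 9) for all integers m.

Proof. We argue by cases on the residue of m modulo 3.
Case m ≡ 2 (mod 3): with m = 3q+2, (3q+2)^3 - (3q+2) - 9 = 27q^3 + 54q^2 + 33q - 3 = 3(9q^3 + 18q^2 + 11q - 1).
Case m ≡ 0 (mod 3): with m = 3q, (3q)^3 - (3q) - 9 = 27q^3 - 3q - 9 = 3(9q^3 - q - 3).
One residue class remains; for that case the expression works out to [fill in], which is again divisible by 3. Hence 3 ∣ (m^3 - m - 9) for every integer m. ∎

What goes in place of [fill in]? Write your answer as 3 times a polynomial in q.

3(9q^3 + 9q^2 + 2q - 3)

The residues treated are {2, 0}, so the missing case is m ≡ 1 (mod 3); write m = 3q+1.
Then (3q+1)^3 - (3q+1) - 9 = 27q^3 + 27q^2 + 6q - 9 = 3(9q^3 + 9q^2 + 2q - 3).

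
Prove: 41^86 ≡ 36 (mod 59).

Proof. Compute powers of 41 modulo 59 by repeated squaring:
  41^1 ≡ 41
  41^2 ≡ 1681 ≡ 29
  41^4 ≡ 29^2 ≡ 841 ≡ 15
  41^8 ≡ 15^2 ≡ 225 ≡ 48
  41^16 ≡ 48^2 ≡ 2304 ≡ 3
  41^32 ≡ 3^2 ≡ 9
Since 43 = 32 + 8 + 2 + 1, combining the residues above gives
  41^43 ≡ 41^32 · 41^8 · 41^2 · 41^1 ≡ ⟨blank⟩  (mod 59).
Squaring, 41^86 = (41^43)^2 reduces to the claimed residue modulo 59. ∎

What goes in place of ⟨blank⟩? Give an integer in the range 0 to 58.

53

Multiply the listed residues: 9 · 48 · 29 · 41 = 432 → 12528 → 513648.
Reducing modulo 59: 513648 = 8705·59 + 53, so 41^43 ≡ 53.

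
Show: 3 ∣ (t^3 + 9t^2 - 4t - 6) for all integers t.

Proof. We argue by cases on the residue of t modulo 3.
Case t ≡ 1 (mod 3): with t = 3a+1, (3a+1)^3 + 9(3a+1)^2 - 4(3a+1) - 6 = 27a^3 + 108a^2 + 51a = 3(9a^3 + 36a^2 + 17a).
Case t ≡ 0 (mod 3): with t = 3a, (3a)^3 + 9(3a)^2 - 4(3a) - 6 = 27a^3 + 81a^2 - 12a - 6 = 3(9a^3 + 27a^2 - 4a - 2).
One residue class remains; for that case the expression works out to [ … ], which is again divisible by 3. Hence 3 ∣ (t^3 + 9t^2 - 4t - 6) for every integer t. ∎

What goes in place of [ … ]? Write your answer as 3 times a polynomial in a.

Only t ≡ 2 (mod 3) is unaccounted for. Put t = 3a+2:
(3a+2)^3 + 9(3a+2)^2 - 4(3a+2) - 6 expands to 27a^3 + 135a^2 + 132a + 30,
and factoring out 3 leaves 3(9a^3 + 45a^2 + 44a + 10).

3(9a^3 + 45a^2 + 44a + 10)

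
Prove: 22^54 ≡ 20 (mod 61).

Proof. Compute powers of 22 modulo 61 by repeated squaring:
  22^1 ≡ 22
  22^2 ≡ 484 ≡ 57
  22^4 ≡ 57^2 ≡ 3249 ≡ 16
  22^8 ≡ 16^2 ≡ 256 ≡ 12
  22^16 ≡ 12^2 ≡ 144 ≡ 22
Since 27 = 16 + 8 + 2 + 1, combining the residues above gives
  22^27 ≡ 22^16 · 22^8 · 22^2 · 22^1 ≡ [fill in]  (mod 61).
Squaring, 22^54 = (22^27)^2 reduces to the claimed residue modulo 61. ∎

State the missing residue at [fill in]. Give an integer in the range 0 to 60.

9

22^16 · 22^8 · 22^2 · 22^1 ≡ 22 · 12 · 57 · 22 = 331056.
331056 mod 61 = 9, so 22^27 ≡ 9 (mod 61).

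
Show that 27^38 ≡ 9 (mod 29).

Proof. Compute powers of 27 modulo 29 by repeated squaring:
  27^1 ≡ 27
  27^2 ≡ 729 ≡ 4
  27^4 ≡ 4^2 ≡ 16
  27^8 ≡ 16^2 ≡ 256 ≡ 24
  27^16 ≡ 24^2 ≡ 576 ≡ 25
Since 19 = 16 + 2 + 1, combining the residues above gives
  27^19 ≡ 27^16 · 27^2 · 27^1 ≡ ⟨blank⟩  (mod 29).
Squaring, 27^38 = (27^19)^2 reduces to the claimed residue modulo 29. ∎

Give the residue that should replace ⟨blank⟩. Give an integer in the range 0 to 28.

Multiply the listed residues: 25 · 4 · 27 = 100 → 2700.
Reducing modulo 29: 2700 = 93·29 + 3, so 27^19 ≡ 3.

3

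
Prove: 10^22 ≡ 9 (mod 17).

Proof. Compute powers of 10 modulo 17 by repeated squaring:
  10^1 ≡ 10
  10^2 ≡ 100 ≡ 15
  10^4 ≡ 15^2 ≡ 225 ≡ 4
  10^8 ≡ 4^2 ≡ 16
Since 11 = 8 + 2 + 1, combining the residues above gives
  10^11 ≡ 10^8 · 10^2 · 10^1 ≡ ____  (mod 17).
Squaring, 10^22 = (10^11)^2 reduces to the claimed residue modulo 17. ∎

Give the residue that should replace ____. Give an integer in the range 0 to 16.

3

Multiply the listed residues: 16 · 15 · 10 = 240 → 2400.
Reducing modulo 17: 2400 = 141·17 + 3, so 10^11 ≡ 3.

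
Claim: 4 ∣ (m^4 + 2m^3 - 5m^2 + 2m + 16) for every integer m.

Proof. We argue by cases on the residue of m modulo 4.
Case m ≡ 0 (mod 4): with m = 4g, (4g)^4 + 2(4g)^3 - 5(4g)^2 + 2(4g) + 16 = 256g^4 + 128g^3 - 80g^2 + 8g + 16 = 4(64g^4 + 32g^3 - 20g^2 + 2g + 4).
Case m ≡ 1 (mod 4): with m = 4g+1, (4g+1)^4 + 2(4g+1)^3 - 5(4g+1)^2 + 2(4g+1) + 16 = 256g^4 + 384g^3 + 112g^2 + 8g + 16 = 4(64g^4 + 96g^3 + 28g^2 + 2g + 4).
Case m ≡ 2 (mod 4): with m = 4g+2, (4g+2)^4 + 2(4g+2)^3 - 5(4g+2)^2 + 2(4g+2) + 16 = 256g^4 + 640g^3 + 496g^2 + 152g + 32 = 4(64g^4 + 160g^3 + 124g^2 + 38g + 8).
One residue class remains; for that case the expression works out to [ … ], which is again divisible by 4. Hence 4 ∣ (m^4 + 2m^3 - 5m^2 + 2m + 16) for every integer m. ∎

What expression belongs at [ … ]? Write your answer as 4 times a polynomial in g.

Only m ≡ 3 (mod 4) is unaccounted for. Put m = 4g+3:
(4g+3)^4 + 2(4g+3)^3 - 5(4g+3)^2 + 2(4g+3) + 16 expands to 256g^4 + 896g^3 + 1072g^2 + 536g + 112,
and factoring out 4 leaves 4(64g^4 + 224g^3 + 268g^2 + 134g + 28).

4(64g^4 + 224g^3 + 268g^2 + 134g + 28)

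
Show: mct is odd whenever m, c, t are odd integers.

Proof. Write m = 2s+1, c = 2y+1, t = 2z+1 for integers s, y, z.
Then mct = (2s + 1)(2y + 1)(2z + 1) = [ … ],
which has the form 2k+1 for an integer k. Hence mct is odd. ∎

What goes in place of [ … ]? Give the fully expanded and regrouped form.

2(4syz + 2sy + 2sz + s + 2yz + y + z) + 1

(2s + 1)(2y + 1)(2z + 1) = 8syz + 4sy + 4sz + 2s + 4yz + 2y + 2z + 1
= 2(4syz + 2sy + 2sz + s + 2yz + y + z) + 1.
Since 4syz + 2sy + 2sz + s + 2yz + y + z is an integer, the product is of the form 2k+1 for an integer k.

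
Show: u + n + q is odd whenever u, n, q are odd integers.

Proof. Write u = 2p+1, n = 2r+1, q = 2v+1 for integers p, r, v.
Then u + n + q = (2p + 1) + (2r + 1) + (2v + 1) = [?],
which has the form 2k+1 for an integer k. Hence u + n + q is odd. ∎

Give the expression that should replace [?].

2(p + r + v + 1) + 1

Expanding: (2p + 1) + (2r + 1) + (2v + 1) = 2p + 2r + 2v + 3.
Every term except the constant is even, so this is 2(p + r + v + 1) + 1,
and p + r + v + 1 ∈ ℤ gives the required form.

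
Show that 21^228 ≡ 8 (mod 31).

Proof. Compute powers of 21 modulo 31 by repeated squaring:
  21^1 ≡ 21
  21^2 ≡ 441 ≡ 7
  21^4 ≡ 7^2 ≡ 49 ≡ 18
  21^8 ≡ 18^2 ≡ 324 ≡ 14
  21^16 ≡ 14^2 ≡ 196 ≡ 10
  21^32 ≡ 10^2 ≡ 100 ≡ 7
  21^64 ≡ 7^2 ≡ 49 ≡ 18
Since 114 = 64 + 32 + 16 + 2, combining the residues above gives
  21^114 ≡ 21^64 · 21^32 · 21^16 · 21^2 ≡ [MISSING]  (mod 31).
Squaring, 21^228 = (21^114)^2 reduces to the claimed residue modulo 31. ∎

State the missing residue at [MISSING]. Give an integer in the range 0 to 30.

21^64 · 21^32 · 21^16 · 21^2 ≡ 18 · 7 · 10 · 7 = 8820.
8820 mod 31 = 16, so 21^114 ≡ 16 (mod 31).

16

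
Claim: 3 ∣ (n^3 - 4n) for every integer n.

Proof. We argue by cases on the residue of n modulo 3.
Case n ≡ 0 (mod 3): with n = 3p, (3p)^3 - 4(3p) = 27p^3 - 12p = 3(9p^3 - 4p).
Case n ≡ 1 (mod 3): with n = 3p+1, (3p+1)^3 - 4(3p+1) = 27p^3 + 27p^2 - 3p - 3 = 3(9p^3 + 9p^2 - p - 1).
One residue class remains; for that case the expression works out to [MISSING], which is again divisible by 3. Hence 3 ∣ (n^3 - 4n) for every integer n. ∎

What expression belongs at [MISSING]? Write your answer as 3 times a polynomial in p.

3(9p^3 + 18p^2 + 8p)

The residues treated are {0, 1}, so the missing case is n ≡ 2 (mod 3); write n = 3p+2.
Then (3p+2)^3 - 4(3p+2) = 27p^3 + 54p^2 + 24p = 3(9p^3 + 18p^2 + 8p).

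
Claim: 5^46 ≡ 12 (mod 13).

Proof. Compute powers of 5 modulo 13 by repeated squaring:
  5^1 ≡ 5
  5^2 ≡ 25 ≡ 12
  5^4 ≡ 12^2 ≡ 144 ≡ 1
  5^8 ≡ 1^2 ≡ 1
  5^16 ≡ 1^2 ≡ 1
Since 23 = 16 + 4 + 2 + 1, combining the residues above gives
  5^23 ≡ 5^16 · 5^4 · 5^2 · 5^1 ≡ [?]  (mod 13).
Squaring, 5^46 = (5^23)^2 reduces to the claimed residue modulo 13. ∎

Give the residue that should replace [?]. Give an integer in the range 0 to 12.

Multiply the listed residues: 1 · 1 · 12 · 5 = 1 → 12 → 60.
Reducing modulo 13: 60 = 4·13 + 8, so 5^23 ≡ 8.

8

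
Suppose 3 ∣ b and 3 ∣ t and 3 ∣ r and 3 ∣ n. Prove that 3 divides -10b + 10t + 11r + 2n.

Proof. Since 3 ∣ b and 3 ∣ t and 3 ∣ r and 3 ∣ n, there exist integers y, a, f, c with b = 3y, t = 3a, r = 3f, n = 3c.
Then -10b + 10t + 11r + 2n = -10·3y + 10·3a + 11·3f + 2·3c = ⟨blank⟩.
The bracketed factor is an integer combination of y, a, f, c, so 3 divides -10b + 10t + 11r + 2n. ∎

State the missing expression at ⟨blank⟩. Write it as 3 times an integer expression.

Each term has a factor of 3: -10·3y + 10·3a + 11·3f + 2·3c = 3·(10a + 2c + 11f - 10y).
Since 10a + 2c + 11f - 10y is an integer, 3 ∣ (-10b + 10t + 11r + 2n).

3(10a + 2c + 11f - 10y)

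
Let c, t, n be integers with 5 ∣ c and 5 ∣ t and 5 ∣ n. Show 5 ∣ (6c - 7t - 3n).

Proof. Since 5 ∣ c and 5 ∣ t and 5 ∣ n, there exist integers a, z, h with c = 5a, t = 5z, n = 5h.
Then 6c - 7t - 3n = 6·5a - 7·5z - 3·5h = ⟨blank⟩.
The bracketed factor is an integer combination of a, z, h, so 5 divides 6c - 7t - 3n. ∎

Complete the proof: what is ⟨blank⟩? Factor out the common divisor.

5(6a - 3h - 7z)

Each term has a factor of 5: 6·5a - 7·5z - 3·5h = 5·(6a - 3h - 7z).
Since 6a - 3h - 7z is an integer, 5 ∣ (6c - 7t - 3n).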